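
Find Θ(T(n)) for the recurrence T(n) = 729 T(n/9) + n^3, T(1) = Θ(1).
T(n) = Θ(n^3 log n)

log_9 729 = 3, and f(n) = n^3 = Θ(n^(log_9 729)). This is Case 2 of the master theorem: T(n) = Θ(f(n) · log n) = Θ(n^3 log n).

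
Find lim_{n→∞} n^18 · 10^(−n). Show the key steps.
lim = 0

Exponentials with base > 1 dominate every fixed polynomial: for any fixed c, n^c / 10^n → 0 as n → ∞ (e.g. by the ratio test, or by writing 10^n = e^(n ln 10) and noting e^(n ln 10) / n^c → ∞). Hence n^18 · 10^(−n) = n^18 / 10^n → 0.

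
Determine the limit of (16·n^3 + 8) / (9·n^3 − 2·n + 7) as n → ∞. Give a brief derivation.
lim = 16/9

For large n the leading n^3 terms dominate both numerator and denominator. Dividing top and bottom by n^3, every other term tends to 0, leaving 16/9.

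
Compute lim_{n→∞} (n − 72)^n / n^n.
lim = e^(−72)

Rewrite as (1 − 72/n)^(n). By the standard limit (1 + x/n)^n → e^x, we have (1 − 72/n)^n → e^(−72), and raising to the 1st power gives e^(−72).
More precisely, ln[(1 − 72/n)^(n)] = n · ln(1 − 72/n) = n · (-72/n + O(1/n^2)) = -72 + O(1/n) → -72.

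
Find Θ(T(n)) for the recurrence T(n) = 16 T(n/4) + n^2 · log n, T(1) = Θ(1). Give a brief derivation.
T(n) = Θ(n^2 · (log n)^2)

Here log_4 16 = 2 and f(n) = n^2 · log n = Θ(n^(log_4 16) · (log n)^1). This is the extended Case 2 of the master theorem (f matches the critical exponent up to log factors), giving T(n) = Θ(n^(log_4 16) · (log n)^(1+1)) = Θ(n^2 · (log n)^2).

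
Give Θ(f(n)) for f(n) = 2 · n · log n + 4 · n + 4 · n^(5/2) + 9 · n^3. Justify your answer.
f(n) ∈ Θ(n^3)

Compare the terms by growth order. For large n, n^a · (log n)^b dominates n^a' · (log n)^b' iff a > a', or (a = a' and b > b'). Ranking the 4 terms shows the dominant one is 9 · n^3. Hence f(n) ∈ Θ(n^3).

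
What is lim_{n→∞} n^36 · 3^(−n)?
lim = 0

Exponentials with base > 1 dominate every fixed polynomial: for any fixed c, n^c / 3^n → 0 as n → ∞ (e.g. by the ratio test, or by writing 3^n = e^(n ln 3) and noting e^(n ln 3) / n^c → ∞). Hence n^36 · 3^(−n) = n^36 / 3^n → 0.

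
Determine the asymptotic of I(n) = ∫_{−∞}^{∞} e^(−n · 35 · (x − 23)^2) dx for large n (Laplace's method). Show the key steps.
I(n) = sqrt(π/(35n))

Here φ(x) = 35 · (x − 23)^2 has its unique minimum at x* = 23 with φ(x*) = 0 and φ''(x*) = 70. Laplace's method gives
  I(n) ~ e^(−n φ(x*)) · sqrt(2π / (n · φ''(x*))) = sqrt(2π / (70n)) = sqrt(π/(35n)).
This is exact: substituting u = (x − 23)·sqrt(35n) gives I(n) = (1/sqrt(35n)) ∫_{−∞}^{∞} e^(−u^2) du = sqrt(π/(35n)).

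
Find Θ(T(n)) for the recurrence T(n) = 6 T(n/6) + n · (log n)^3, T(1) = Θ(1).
T(n) = Θ(n · (log n)^4)

Here log_6 6 = 1 and f(n) = n · (log n)^3 = Θ(n^(log_6 6) · (log n)^3). This is the extended Case 2 of the master theorem (f matches the critical exponent up to log factors), giving T(n) = Θ(n^(log_6 6) · (log n)^(3+1)) = Θ(n · (log n)^4).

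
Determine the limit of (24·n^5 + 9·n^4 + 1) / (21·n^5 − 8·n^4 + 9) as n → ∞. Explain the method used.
lim = 24/21 = 8/7

For large n the leading n^5 terms dominate both numerator and denominator. Dividing top and bottom by n^5, every other term tends to 0, leaving 24/21 = 8/7.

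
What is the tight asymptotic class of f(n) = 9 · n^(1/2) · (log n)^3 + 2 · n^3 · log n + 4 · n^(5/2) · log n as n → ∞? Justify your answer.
f(n) ∈ Θ(n^3 · log n)

Compare the terms by growth order. For large n, n^a · (log n)^b dominates n^a' · (log n)^b' iff a > a', or (a = a' and b > b'). Ranking the 3 terms shows the dominant one is 2 · n^3 · log n. Hence f(n) ∈ Θ(n^3 · log n).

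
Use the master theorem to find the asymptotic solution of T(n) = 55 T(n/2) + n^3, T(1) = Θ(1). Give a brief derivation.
T(n) = Θ(n^(log_2 55))

Master theorem: compare f(n) = n^3 to n^(log_2 55) where log_2 55 ≈ 5.781. Since 3 < log_2 55, we have f(n) = O(n^(log_2 55 − ε)) for some ε > 0 — Case 1. Hence T(n) = Θ(n^(log_2 55)).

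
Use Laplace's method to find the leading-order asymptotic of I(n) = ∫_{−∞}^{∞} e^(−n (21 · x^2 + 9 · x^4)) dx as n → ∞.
I(n) ~ sqrt(π/(21n))

φ(x) = 21 · x^2 + 9 · x^4 has its unique global minimum at x* = 0 (since φ'(x) = 42x + 36x^3 = 0 only at x = 0 for real x with both coefficients positive, and φ → ∞ as |x| → ∞). At x* = 0, φ(0) = 0 and φ''(0) = 42. Laplace's method then gives
  I(n) ~ sqrt(2π / (n · φ''(0))) · e^(−n φ(0)) = sqrt(2π / (42n)) = sqrt(π/(21n)).
The 9 · x^4 term contributes only at subleading order (an O(1/n) relative correction).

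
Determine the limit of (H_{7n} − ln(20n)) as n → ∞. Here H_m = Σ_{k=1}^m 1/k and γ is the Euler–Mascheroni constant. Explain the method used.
lim = ln(7/20) + γ

By Euler-Maclaurin, H_m = ln m + γ + O(1/m). So
  H_{7n} − ln(20n) = ln(7n) + γ − ln(20n) + O(1/n)
                       = ln(7/20) + γ + O(1/n).
Hence the limit is ln(7/20) + γ.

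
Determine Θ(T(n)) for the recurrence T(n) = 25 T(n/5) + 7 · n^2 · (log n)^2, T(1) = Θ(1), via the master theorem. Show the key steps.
T(n) = Θ(n^2 · (log n)^3)

Here log_5 25 = 2 and f(n) = 7 · n^2 · (log n)^2 = Θ(n^(log_5 25) · (log n)^2). This is the extended Case 2 of the master theorem (f matches the critical exponent up to log factors), giving T(n) = Θ(n^(log_5 25) · (log n)^(2+1)) = Θ(n^2 · (log n)^3).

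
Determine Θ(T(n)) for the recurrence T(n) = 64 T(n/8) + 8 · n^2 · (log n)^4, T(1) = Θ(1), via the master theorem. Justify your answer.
T(n) = Θ(n^2 · (log n)^5)

Here log_8 64 = 2 and f(n) = 8 · n^2 · (log n)^4 = Θ(n^(log_8 64) · (log n)^4). This is the extended Case 2 of the master theorem (f matches the critical exponent up to log factors), giving T(n) = Θ(n^(log_8 64) · (log n)^(4+1)) = Θ(n^2 · (log n)^5).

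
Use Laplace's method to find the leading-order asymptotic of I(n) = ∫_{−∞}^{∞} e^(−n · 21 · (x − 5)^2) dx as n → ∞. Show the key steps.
I(n) = sqrt(π/(21n))

Here φ(x) = 21 · (x − 5)^2 has its unique minimum at x* = 5 with φ(x*) = 0 and φ''(x*) = 42. Laplace's method gives
  I(n) ~ e^(−n φ(x*)) · sqrt(2π / (n · φ''(x*))) = sqrt(2π / (42n)) = sqrt(π/(21n)).
This is exact: substituting u = (x − 5)·sqrt(21n) gives I(n) = (1/sqrt(21n)) ∫_{−∞}^{∞} e^(−u^2) du = sqrt(π/(21n)).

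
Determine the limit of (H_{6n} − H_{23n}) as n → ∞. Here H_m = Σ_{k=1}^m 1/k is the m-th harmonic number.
lim = ln(6/23)

Euler-Maclaurin gives H_m = ln m + γ + 1/(2m) + O(1/m^2). The γ and O(1/m) terms cancel in the difference:
  H_{6n} − H_{23n} = ln(6n) − ln(23n) + O(1/n) = ln(6/23) + O(1/n).
Hence the limit is ln(6/23).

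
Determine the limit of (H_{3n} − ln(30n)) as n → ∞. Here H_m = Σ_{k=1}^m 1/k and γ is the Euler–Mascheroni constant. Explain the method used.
lim = −ln 10 + γ

By Euler-Maclaurin, H_m = ln m + γ + O(1/m). So
  H_{3n} − ln(30n) = ln(3n) + γ − ln(30n) + O(1/n)
                       = ln(3/30) + γ + O(1/n).
Hence the limit is ln(3/30) + γ (= −ln 10).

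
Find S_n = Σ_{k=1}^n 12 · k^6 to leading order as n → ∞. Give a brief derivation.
S_n ~ 12 · n^7 / 7

By integral comparison (Euler-Maclaurin), Σ_{k=1}^n 12 · k^6 = 12 · ∫_0^n x^6 dx + O(n^6) = 12 · n^7/7 + O(n^6). (Equivalently, Faulhaber's formula gives the same leading term.)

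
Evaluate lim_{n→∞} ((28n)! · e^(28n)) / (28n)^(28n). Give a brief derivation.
lim = ∞

Stirling: (28n)! ~ sqrt(2π·28n) · (28n/e)^(28n). Hence
  (28n)! · e^(28n) / (28n)^(28n) ~ sqrt(2π·28n) = sqrt(2π·28) · sqrt(n) → ∞.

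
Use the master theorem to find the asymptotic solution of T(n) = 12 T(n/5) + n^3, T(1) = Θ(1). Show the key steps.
T(n) = Θ(n^3)

log_5 12 ≈ 1.544. f(n) = n^3 dominates n^(log_5 12) since 3 > 1.544, and the regularity condition a·f(n/b) = 12·(n/5)^3 = (12/125)·n^3 ≤ c·f(n) holds with c = 12/125 ≈ 0.096 < 1. So this is Case 3: T(n) = Θ(f(n)) = Θ(n^3).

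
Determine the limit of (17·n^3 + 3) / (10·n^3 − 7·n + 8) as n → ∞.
lim = 17/10

For large n the leading n^3 terms dominate both numerator and denominator. Dividing top and bottom by n^3, every other term tends to 0, leaving 17/10.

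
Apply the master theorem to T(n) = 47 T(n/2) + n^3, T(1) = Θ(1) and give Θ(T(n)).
T(n) = Θ(n^(log_2 47))

Master theorem: compare f(n) = n^3 to n^(log_2 47) where log_2 47 ≈ 5.555. Since 3 < log_2 47, we have f(n) = O(n^(log_2 47 − ε)) for some ε > 0 — Case 1. Hence T(n) = Θ(n^(log_2 47)).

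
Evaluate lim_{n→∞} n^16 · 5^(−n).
lim = 0

Exponentials with base > 1 dominate every fixed polynomial: for any fixed c, n^c / 5^n → 0 as n → ∞ (e.g. by the ratio test, or by writing 5^n = e^(n ln 5) and noting e^(n ln 5) / n^c → ∞). Hence n^16 · 5^(−n) = n^16 / 5^n → 0.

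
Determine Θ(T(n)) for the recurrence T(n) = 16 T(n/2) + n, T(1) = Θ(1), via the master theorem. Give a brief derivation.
T(n) = Θ(n^4)

Master theorem: compare f(n) = n to n^(log_2 16) where log_2 16 = 4. Since 1 < log_2 16, we have f(n) = O(n^(log_2 16 − ε)) for some ε > 0 — Case 1. Hence T(n) = Θ(n^(log_2 16)) = Θ(n^4).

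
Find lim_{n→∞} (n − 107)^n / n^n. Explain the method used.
lim = e^(−107)

Rewrite as (1 − 107/n)^(n). By the standard limit (1 + x/n)^n → e^x, we have (1 − 107/n)^n → e^(−107), and raising to the 1st power gives e^(−107).
More precisely, ln[(1 − 107/n)^(n)] = n · ln(1 − 107/n) = n · (-107/n + O(1/n^2)) = -107 + O(1/n) → -107.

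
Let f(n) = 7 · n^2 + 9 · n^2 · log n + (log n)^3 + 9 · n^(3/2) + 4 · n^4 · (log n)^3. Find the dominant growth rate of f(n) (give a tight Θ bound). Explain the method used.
f(n) ∈ Θ(n^4 · (log n)^3)

Compare the terms by growth order. For large n, n^a · (log n)^b dominates n^a' · (log n)^b' iff a > a', or (a = a' and b > b'). Ranking the 5 terms shows the dominant one is 4 · n^4 · (log n)^3. Hence f(n) ∈ Θ(n^4 · (log n)^3).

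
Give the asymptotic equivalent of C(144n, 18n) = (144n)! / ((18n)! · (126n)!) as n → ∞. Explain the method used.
C(144n, 18n) ~ (16777216/823543)^(18n) · sqrt(4/(7π·18n))

Write N = 18n. Apply Stirling to each factorial:
  (8N)! ~ sqrt(2π·8N) · (8N/e)^(8N),
  N! ~ sqrt(2π N) · (N/e)^N,
  (7N)! ~ sqrt(2π·7N) · (7N/e)^(7N).
The exponential factors combine to (8N)^(8N) / (N^N · (7N)^(7N)) = 8^(8N)/7^(7N) = (8^8/7^7)^N = (16777216/823543)^N.
The square-root prefactors combine to sqrt(2π·8N) / (sqrt(2π N)·sqrt(2π·7N)) = sqrt(8 / (2π·7·N)) = sqrt(4/(7π·18n)).
Substituting N = 18n: C(144n, 18n) ~ (16777216/823543)^(18n) · sqrt(4/(7π·18n)).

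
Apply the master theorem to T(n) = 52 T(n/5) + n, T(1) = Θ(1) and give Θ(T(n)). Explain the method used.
T(n) = Θ(n^(log_5 52))

Master theorem: compare f(n) = n to n^(log_5 52) where log_5 52 ≈ 2.455. Since 1 < log_5 52, we have f(n) = O(n^(log_5 52 − ε)) for some ε > 0 — Case 1. Hence T(n) = Θ(n^(log_5 52)).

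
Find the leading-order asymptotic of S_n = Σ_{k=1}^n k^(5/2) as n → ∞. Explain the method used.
S_n ~ (2/7) · n^(7/2)

Integral comparison: Σ_{k=1}^n k^(5/2) = ∫_0^n x^(5/2) dx + O(n^(5/2)). The integral is n^(1 + 5/2) / (1 + 5/2) = n^((5+2)/2) / ((5+2)/2) = (2/7) · n^(7/2).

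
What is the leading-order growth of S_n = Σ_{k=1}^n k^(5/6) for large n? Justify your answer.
S_n ~ (6/11) · n^(11/6)

Integral comparison: Σ_{k=1}^n k^(5/6) = ∫_0^n x^(5/6) dx + O(n^(5/6)). The integral is n^(1 + 5/6) / (1 + 5/6) = n^((5+6)/6) / ((5+6)/6) = (6/11) · n^(11/6).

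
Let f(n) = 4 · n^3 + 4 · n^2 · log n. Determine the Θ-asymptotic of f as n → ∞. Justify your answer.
f(n) ∈ Θ(n^3)

Compare the terms by growth order. For large n, n^a · (log n)^b dominates n^a' · (log n)^b' iff a > a', or (a = a' and b > b'). Ranking the 2 terms shows the dominant one is 4 · n^3. Hence f(n) ∈ Θ(n^3).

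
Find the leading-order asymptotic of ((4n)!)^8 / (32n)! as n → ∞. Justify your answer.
((4n)!)^8/(32n)! ~ ((2π·4n)^(7/2) / sqrt(8)) · 8^(−8·4n)  →  0

Write N = 4n. Stirling: N! ~ sqrt(2π N)(N/e)^N and (8N)! ~ sqrt(2π·8N)·(8N/e)^(8N).
  (N!)^8/(8N)! ~ (2π N)^(8/2) (N/e)^(8N) / [sqrt(2π·8N) (8N/e)^(8N)]
     = (2π N)^(8/2) / sqrt(2π·8N) · (N/(8N))^(8N)
     = (2π N)^((8−1)/2) / sqrt(8) · 8^(−8N).
Since 8^8 > 1, the factor 8^(−8N) decays exponentially, so the ratio → 0. Substituting N = 4n gives the stated form.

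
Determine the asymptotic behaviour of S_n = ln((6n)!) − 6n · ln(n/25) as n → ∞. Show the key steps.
S_n ~ 6n · (ln 150 − 1) + O(ln n)

Stirling: ln((6n)!) = 6n ln(6n) − 6n + O(ln n).
  S_n = 6n ln(6n) − 6n − 6n ln(n/25) + O(ln n)
      = 6n ln(6n) − 6n ln n + 6n ln 25 − 6n + O(ln n)
      = 6n ln 6 + 6n ln 25 − 6n + O(ln n)
      = 6n (ln 150 − 1) + O(ln n).
Numerically ln(150) − 1 ≈ 4.0106.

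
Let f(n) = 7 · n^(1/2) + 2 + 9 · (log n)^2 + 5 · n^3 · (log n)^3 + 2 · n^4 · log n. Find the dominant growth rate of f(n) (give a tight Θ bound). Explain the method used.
f(n) ∈ Θ(n^4 · log n)

Compare the terms by growth order. For large n, n^a · (log n)^b dominates n^a' · (log n)^b' iff a > a', or (a = a' and b > b'). Ranking the 5 terms shows the dominant one is 2 · n^4 · log n. Hence f(n) ∈ Θ(n^4 · log n).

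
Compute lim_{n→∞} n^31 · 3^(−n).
lim = 0

Exponentials with base > 1 dominate every fixed polynomial: for any fixed c, n^c / 3^n → 0 as n → ∞ (e.g. by the ratio test, or by writing 3^n = e^(n ln 3) and noting e^(n ln 3) / n^c → ∞). Hence n^31 · 3^(−n) = n^31 / 3^n → 0.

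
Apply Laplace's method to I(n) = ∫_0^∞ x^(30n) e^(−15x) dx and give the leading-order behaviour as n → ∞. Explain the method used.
I(n) ~ (sqrt(2π·30n) / 15) · (30n/(15e))^(30n)

Write the integrand as exp(30n ln x − 15x) and set f(x) = 30n ln x − 15x. Then f'(x) = 30n/x − 15 = 0 at x* = 30n/15, and f''(x*) = −30n/x*^2 = −15^2/(30n). Laplace's method (interior maximum) gives
  I(n) ~ e^(f(x*)) · sqrt(2π / |f''(x*)|)
        = exp(30n ln(30n/15) − 30n) · sqrt(2π · 30n / 15^2)
        = (30n/15)^(30n) e^(−30n) · sqrt(2π·30n) / 15
        = (sqrt(2π·30n) / 15) · (30n/(15e))^(30n).
This matches Γ(30n+1)/15^(30n+1) with Stirling applied to Γ.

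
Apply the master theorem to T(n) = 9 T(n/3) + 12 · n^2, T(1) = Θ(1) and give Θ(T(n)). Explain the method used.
T(n) = Θ(n^2 log n)

log_3 9 = 2, and f(n) = 12 · n^2 = Θ(n^(log_3 9)). This is Case 2 of the master theorem: T(n) = Θ(f(n) · log n) = Θ(n^2 log n).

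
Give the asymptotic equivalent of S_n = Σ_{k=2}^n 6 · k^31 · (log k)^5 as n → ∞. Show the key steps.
S_n ~ 3 · n^32 · (log n)^5 / 16

By integral comparison, S_n = ∫_1^n 6 · x^31 · (log x)^5 dx + O(n^31 · (log n)^5). For the integral, the leading term of ∫_1^n x^31 (log x)^5 dx is n^32/32 · (log n)^5 (by repeated integration by parts; each step lowers the log-exponent and produces a relatively O(1/log n) correction). Hence S_n ~ 3 · n^32 · (log n)^5 / 16.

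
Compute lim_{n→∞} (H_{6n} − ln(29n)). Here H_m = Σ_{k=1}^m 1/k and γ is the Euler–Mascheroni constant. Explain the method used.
lim = ln(6/29) + γ

By Euler-Maclaurin, H_m = ln m + γ + O(1/m). So
  H_{6n} − ln(29n) = ln(6n) + γ − ln(29n) + O(1/n)
                       = ln(6/29) + γ + O(1/n).
Hence the limit is ln(6/29) + γ.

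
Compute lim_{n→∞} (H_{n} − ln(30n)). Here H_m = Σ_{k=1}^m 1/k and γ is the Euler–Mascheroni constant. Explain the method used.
lim = −ln 30 + γ

By Euler-Maclaurin, H_m = ln m + γ + O(1/m). So
  H_{n} − ln(30n) = ln(n) + γ − ln(30n) + O(1/n)
                       = ln(1/30) + γ + O(1/n).
Hence the limit is ln(1/30) + γ.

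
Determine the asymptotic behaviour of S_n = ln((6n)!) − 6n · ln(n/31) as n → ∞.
S_n ~ 6n · (ln 186 − 1) + O(ln n)

Stirling: ln((6n)!) = 6n ln(6n) − 6n + O(ln n).
  S_n = 6n ln(6n) − 6n − 6n ln(n/31) + O(ln n)
      = 6n ln(6n) − 6n ln n + 6n ln 31 − 6n + O(ln n)
      = 6n ln 6 + 6n ln 31 − 6n + O(ln n)
      = 6n (ln 186 − 1) + O(ln n).
Numerically ln(186) − 1 ≈ 4.2257.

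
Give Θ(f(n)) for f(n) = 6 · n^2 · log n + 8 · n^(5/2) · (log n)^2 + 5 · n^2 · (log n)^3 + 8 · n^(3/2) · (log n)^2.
f(n) ∈ Θ(n^(5/2) · (log n)^2)

Compare the terms by growth order. For large n, n^a · (log n)^b dominates n^a' · (log n)^b' iff a > a', or (a = a' and b > b'). Ranking the 4 terms shows the dominant one is 8 · n^(5/2) · (log n)^2. Hence f(n) ∈ Θ(n^(5/2) · (log n)^2).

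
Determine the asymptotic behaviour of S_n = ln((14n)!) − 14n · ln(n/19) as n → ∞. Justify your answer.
S_n ~ 14n · (ln 266 − 1) + O(ln n)

Stirling: ln((14n)!) = 14n ln(14n) − 14n + O(ln n).
  S_n = 14n ln(14n) − 14n − 14n ln(n/19) + O(ln n)
      = 14n ln(14n) − 14n ln n + 14n ln 19 − 14n + O(ln n)
      = 14n ln 14 + 14n ln 19 − 14n + O(ln n)
      = 14n (ln 266 − 1) + O(ln n).
Numerically ln(266) − 1 ≈ 4.5835.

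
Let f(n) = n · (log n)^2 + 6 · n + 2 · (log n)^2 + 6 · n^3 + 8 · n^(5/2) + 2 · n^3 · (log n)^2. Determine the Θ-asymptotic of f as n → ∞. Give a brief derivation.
f(n) ∈ Θ(n^3 · (log n)^2)

Compare the terms by growth order. For large n, n^a · (log n)^b dominates n^a' · (log n)^b' iff a > a', or (a = a' and b > b'). Ranking the 6 terms shows the dominant one is 2 · n^3 · (log n)^2. Hence f(n) ∈ Θ(n^3 · (log n)^2).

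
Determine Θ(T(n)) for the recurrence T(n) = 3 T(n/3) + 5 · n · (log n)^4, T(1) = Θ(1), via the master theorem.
T(n) = Θ(n · (log n)^5)

Here log_3 3 = 1 and f(n) = 5 · n · (log n)^4 = Θ(n^(log_3 3) · (log n)^4). This is the extended Case 2 of the master theorem (f matches the critical exponent up to log factors), giving T(n) = Θ(n^(log_3 3) · (log n)^(4+1)) = Θ(n · (log n)^5).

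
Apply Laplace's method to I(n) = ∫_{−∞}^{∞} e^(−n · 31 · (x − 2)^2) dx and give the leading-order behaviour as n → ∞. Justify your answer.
I(n) = sqrt(π/(31n))

Here φ(x) = 31 · (x − 2)^2 has its unique minimum at x* = 2 with φ(x*) = 0 and φ''(x*) = 62. Laplace's method gives
  I(n) ~ e^(−n φ(x*)) · sqrt(2π / (n · φ''(x*))) = sqrt(2π / (62n)) = sqrt(π/(31n)).
This is exact: substituting u = (x − 2)·sqrt(31n) gives I(n) = (1/sqrt(31n)) ∫_{−∞}^{∞} e^(−u^2) du = sqrt(π/(31n)).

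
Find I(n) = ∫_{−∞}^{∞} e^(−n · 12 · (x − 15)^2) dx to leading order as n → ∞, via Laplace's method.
I(n) = sqrt(π/(12n))

Here φ(x) = 12 · (x − 15)^2 has its unique minimum at x* = 15 with φ(x*) = 0 and φ''(x*) = 24. Laplace's method gives
  I(n) ~ e^(−n φ(x*)) · sqrt(2π / (n · φ''(x*))) = sqrt(2π / (24n)) = sqrt(π/(12n)).
This is exact: substituting u = (x − 15)·sqrt(12n) gives I(n) = (1/sqrt(12n)) ∫_{−∞}^{∞} e^(−u^2) du = sqrt(π/(12n)).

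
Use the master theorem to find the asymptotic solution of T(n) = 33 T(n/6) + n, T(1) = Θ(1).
T(n) = Θ(n^(log_6 33))

Master theorem: compare f(n) = n to n^(log_6 33) where log_6 33 ≈ 1.951. Since 1 < log_6 33, we have f(n) = O(n^(log_6 33 − ε)) for some ε > 0 — Case 1. Hence T(n) = Θ(n^(log_6 33)).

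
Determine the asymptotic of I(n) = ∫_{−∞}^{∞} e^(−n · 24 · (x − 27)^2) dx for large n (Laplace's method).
I(n) = sqrt(π/(24n))

Here φ(x) = 24 · (x − 27)^2 has its unique minimum at x* = 27 with φ(x*) = 0 and φ''(x*) = 48. Laplace's method gives
  I(n) ~ e^(−n φ(x*)) · sqrt(2π / (n · φ''(x*))) = sqrt(2π / (48n)) = sqrt(π/(24n)).
This is exact: substituting u = (x − 27)·sqrt(24n) gives I(n) = (1/sqrt(24n)) ∫_{−∞}^{∞} e^(−u^2) du = sqrt(π/(24n)).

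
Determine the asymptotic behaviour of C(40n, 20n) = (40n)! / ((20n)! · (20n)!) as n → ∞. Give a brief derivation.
C(40n, 20n) ~ (4)^(20n) · sqrt(1/(π·20n))

Write N = 20n. Apply Stirling to each factorial:
  (2N)! ~ sqrt(2π·2N) · (2N/e)^(2N),
  N! ~ sqrt(2π N) · (N/e)^N,
  (1N)! ~ sqrt(2π·1N) · (1N/e)^(1N).
The exponential factors combine to (2N)^(2N) / (N^N · (1N)^(1N)) = 2^(2N)/1^(1N) = (2^2/1^1)^N = (4)^N.
The square-root prefactors combine to sqrt(2π·2N) / (sqrt(2π N)·sqrt(2π·1N)) = sqrt(2 / (2π·1·N)) = sqrt(1/(π·20n)).
Substituting N = 20n: C(40n, 20n) ~ (4)^(20n) · sqrt(1/(π·20n)).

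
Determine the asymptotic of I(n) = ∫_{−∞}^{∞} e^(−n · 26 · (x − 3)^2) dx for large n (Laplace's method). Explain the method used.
I(n) = sqrt(π/(26n))

Here φ(x) = 26 · (x − 3)^2 has its unique minimum at x* = 3 with φ(x*) = 0 and φ''(x*) = 52. Laplace's method gives
  I(n) ~ e^(−n φ(x*)) · sqrt(2π / (n · φ''(x*))) = sqrt(2π / (52n)) = sqrt(π/(26n)).
This is exact: substituting u = (x − 3)·sqrt(26n) gives I(n) = (1/sqrt(26n)) ∫_{−∞}^{∞} e^(−u^2) du = sqrt(π/(26n)).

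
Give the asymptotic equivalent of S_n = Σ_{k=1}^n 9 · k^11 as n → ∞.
S_n ~ 3 · n^12 / 4

By integral comparison (Euler-Maclaurin), Σ_{k=1}^n 9 · k^11 = 9 · ∫_0^n x^11 dx + O(n^11) = 9 · n^12/12 = 3 · n^12 / 4 + O(n^11). (Equivalently, Faulhaber's formula gives the same leading term.)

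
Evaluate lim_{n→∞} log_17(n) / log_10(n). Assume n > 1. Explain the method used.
lim = ln(10) / ln(17) = log_17(10)

Change of base: log_17(n) = ln n / ln 17 and log_10(n) = ln n / ln 10. The ratio is (ln n / ln 17) · (ln 10 / ln n) = ln 10 / ln 17, a constant independent of n. So the limit is ln 10 / ln 17 = log_17(10).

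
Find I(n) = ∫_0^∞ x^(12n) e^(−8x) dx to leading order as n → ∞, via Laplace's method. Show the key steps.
I(n) ~ (sqrt(2π·12n) / 8) · (12n/(8e))^(12n)

Write the integrand as exp(12n ln x − 8x) and set f(x) = 12n ln x − 8x. Then f'(x) = 12n/x − 8 = 0 at x* = 12n/8, and f''(x*) = −12n/x*^2 = −8^2/(12n). Laplace's method (interior maximum) gives
  I(n) ~ e^(f(x*)) · sqrt(2π / |f''(x*)|)
        = exp(12n ln(12n/8) − 12n) · sqrt(2π · 12n / 8^2)
        = (12n/8)^(12n) e^(−12n) · sqrt(2π·12n) / 8
        = (sqrt(2π·12n) / 8) · (12n/(8e))^(12n).
This matches Γ(12n+1)/8^(12n+1) with Stirling applied to Γ.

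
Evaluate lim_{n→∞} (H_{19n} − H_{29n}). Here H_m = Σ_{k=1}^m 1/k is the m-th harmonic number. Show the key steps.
lim = ln(19/29)

Euler-Maclaurin gives H_m = ln m + γ + 1/(2m) + O(1/m^2). The γ and O(1/m) terms cancel in the difference:
  H_{19n} − H_{29n} = ln(19n) − ln(29n) + O(1/n) = ln(19/29) + O(1/n).
Hence the limit is ln(19/29).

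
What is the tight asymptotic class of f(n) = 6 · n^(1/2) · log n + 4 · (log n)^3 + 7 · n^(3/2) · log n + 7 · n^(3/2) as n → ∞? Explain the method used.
f(n) ∈ Θ(n^(3/2) · log n)

Compare the terms by growth order. For large n, n^a · (log n)^b dominates n^a' · (log n)^b' iff a > a', or (a = a' and b > b'). Ranking the 4 terms shows the dominant one is 7 · n^(3/2) · log n. Hence f(n) ∈ Θ(n^(3/2) · log n).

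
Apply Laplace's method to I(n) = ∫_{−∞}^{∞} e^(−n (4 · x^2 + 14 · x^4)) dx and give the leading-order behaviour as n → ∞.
I(n) ~ sqrt(π/(4n))

φ(x) = 4 · x^2 + 14 · x^4 has its unique global minimum at x* = 0 (since φ'(x) = 8x + 56x^3 = 0 only at x = 0 for real x with both coefficients positive, and φ → ∞ as |x| → ∞). At x* = 0, φ(0) = 0 and φ''(0) = 8. Laplace's method then gives
  I(n) ~ sqrt(2π / (n · φ''(0))) · e^(−n φ(0)) = sqrt(2π / (8n)) = sqrt(π/(4n)).
The 14 · x^4 term contributes only at subleading order (an O(1/n) relative correction).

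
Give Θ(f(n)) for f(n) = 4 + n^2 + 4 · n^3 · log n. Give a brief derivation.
f(n) ∈ Θ(n^3 · log n)

Compare the terms by growth order. For large n, n^a · (log n)^b dominates n^a' · (log n)^b' iff a > a', or (a = a' and b > b'). Ranking the 3 terms shows the dominant one is 4 · n^3 · log n. Hence f(n) ∈ Θ(n^3 · log n).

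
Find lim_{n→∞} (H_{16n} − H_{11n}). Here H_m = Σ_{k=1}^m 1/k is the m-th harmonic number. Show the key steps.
lim = ln(16/11)

Euler-Maclaurin gives H_m = ln m + γ + 1/(2m) + O(1/m^2). The γ and O(1/m) terms cancel in the difference:
  H_{16n} − H_{11n} = ln(16n) − ln(11n) + O(1/n) = ln(16/11) + O(1/n).
Hence the limit is ln(16/11).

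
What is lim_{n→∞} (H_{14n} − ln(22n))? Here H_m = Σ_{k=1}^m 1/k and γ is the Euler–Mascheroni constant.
lim = ln(7/11) + γ

By Euler-Maclaurin, H_m = ln m + γ + O(1/m). So
  H_{14n} − ln(22n) = ln(14n) + γ − ln(22n) + O(1/n)
                       = ln(14/22) + γ + O(1/n).
Hence the limit is ln(14/22) + γ (= ln(7/11)).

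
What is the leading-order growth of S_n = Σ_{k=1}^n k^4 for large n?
S_n ~ n^5 / 5

By integral comparison (Euler-Maclaurin), Σ_{k=1}^n k^4 = ∫_0^n x^4 dx + O(n^4) = n^5/5 + O(n^4). (Equivalently, Faulhaber's formula gives the same leading term.)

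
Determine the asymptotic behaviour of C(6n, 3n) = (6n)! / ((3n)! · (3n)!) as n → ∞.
C(6n, 3n) ~ (4)^(3n) · sqrt(1/(π·3n))

Write N = 3n. Apply Stirling to each factorial:
  (2N)! ~ sqrt(2π·2N) · (2N/e)^(2N),
  N! ~ sqrt(2π N) · (N/e)^N,
  (1N)! ~ sqrt(2π·1N) · (1N/e)^(1N).
The exponential factors combine to (2N)^(2N) / (N^N · (1N)^(1N)) = 2^(2N)/1^(1N) = (2^2/1^1)^N = (4)^N.
The square-root prefactors combine to sqrt(2π·2N) / (sqrt(2π N)·sqrt(2π·1N)) = sqrt(2 / (2π·1·N)) = sqrt(1/(π·3n)).
Substituting N = 3n: C(6n, 3n) ~ (4)^(3n) · sqrt(1/(π·3n)).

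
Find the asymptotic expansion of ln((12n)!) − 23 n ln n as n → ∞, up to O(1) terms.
ln((12n)!) − 23 n ln n = −11 n ln n + 12(ln 12 − 1) n + (1/2) ln(2π·12n) + O(1/n)

Stirling: ln((12n)!) = 12n ln(12n) − 12n + (1/2) ln(2π·12n) + O(1/n).
Expand 12n ln(12n) = 12n (ln n + ln 12) = 12n ln n + 12n ln 12.
Subtract 23n ln n: leading term is (12 − 23) n ln n = −11 n ln n. The next term is 12n ln 12 − 12n = 12(ln 12 − 1) n. Then the (1/2) ln(2π·12n) correction.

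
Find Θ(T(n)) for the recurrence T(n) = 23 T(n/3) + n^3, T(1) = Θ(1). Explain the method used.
T(n) = Θ(n^3)

log_3 23 ≈ 2.854. f(n) = n^3 dominates n^(log_3 23) since 3 > 2.854, and the regularity condition a·f(n/b) = 23·(n/3)^3 = (23/27)·n^3 ≤ c·f(n) holds with c = 23/27 ≈ 0.852 < 1. So this is Case 3: T(n) = Θ(f(n)) = Θ(n^3).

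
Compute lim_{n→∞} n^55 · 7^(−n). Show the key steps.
lim = 0

Exponentials with base > 1 dominate every fixed polynomial: for any fixed c, n^c / 7^n → 0 as n → ∞ (e.g. by the ratio test, or by writing 7^n = e^(n ln 7) and noting e^(n ln 7) / n^c → ∞). Hence n^55 · 7^(−n) = n^55 / 7^n → 0.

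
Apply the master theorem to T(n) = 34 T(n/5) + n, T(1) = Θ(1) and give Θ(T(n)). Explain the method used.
T(n) = Θ(n^(log_5 34))

Master theorem: compare f(n) = n to n^(log_5 34) where log_5 34 ≈ 2.191. Since 1 < log_5 34, we have f(n) = O(n^(log_5 34 − ε)) for some ε > 0 — Case 1. Hence T(n) = Θ(n^(log_5 34)).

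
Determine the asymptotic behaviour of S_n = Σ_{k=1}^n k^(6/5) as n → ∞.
S_n ~ (5/11) · n^(11/5)

Integral comparison: Σ_{k=1}^n k^(6/5) = ∫_0^n x^(6/5) dx + O(n^(6/5)). The integral is n^(1 + 6/5) / (1 + 6/5) = n^((6+5)/5) / ((6+5)/5) = (5/11) · n^(11/5).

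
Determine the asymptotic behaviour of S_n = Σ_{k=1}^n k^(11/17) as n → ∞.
S_n ~ (17/28) · n^(28/17)

Integral comparison: Σ_{k=1}^n k^(11/17) = ∫_0^n x^(11/17) dx + O(n^(11/17)). The integral is n^(1 + 11/17) / (1 + 11/17) = n^((11+17)/17) / ((11+17)/17) = (17/28) · n^(28/17).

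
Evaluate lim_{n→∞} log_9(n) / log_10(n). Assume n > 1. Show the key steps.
lim = ln(10) / ln(9) = log_9(10)

Change of base: log_9(n) = ln n / ln 9 and log_10(n) = ln n / ln 10. The ratio is (ln n / ln 9) · (ln 10 / ln n) = ln 10 / ln 9, a constant independent of n. So the limit is ln 10 / ln 9 = log_9(10).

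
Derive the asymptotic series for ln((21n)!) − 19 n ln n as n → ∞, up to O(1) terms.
ln((21n)!) − 19 n ln n = 2 n ln n + 21(ln 21 − 1) n + (1/2) ln(2π·21n) + O(1/n)

Stirling: ln((21n)!) = 21n ln(21n) − 21n + (1/2) ln(2π·21n) + O(1/n).
Expand 21n ln(21n) = 21n (ln n + ln 21) = 21n ln n + 21n ln 21.
Subtract 19n ln n: leading term is (21 − 19) n ln n = 2 n ln n. The next term is 21n ln 21 − 21n = 21(ln 21 − 1) n. Then the (1/2) ln(2π·21n) correction.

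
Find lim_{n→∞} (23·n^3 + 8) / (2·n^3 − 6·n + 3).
lim = 23/2

For large n the leading n^3 terms dominate both numerator and denominator. Dividing top and bottom by n^3, every other term tends to 0, leaving 23/2.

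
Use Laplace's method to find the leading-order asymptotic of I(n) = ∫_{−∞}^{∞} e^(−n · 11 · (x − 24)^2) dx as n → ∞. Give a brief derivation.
I(n) = sqrt(π/(11n))

Here φ(x) = 11 · (x − 24)^2 has its unique minimum at x* = 24 with φ(x*) = 0 and φ''(x*) = 22. Laplace's method gives
  I(n) ~ e^(−n φ(x*)) · sqrt(2π / (n · φ''(x*))) = sqrt(2π / (22n)) = sqrt(π/(11n)).
This is exact: substituting u = (x − 24)·sqrt(11n) gives I(n) = (1/sqrt(11n)) ∫_{−∞}^{∞} e^(−u^2) du = sqrt(π/(11n)).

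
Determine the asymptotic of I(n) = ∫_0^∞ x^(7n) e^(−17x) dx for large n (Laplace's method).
I(n) ~ (sqrt(2π·7n) / 17) · (7n/(17e))^(7n)

Write the integrand as exp(7n ln x − 17x) and set f(x) = 7n ln x − 17x. Then f'(x) = 7n/x − 17 = 0 at x* = 7n/17, and f''(x*) = −7n/x*^2 = −17^2/(7n). Laplace's method (interior maximum) gives
  I(n) ~ e^(f(x*)) · sqrt(2π / |f''(x*)|)
        = exp(7n ln(7n/17) − 7n) · sqrt(2π · 7n / 17^2)
        = (7n/17)^(7n) e^(−7n) · sqrt(2π·7n) / 17
        = (sqrt(2π·7n) / 17) · (7n/(17e))^(7n).
This matches Γ(7n+1)/17^(7n+1) with Stirling applied to Γ.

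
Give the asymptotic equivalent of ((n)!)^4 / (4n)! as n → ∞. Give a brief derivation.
((n)!)^4/(4n)! ~ ((2π·n)^(3/2) / 2) · 4^(−4·n)  →  0

Write N = n. Stirling: N! ~ sqrt(2π N)(N/e)^N and (4N)! ~ sqrt(2π·4N)·(4N/e)^(4N).
  (N!)^4/(4N)! ~ (2π N)^(4/2) (N/e)^(4N) / [sqrt(2π·4N) (4N/e)^(4N)]
     = (2π N)^(4/2) / sqrt(2π·4N) · (N/(4N))^(4N)
     = (2π N)^((4−1)/2) / 2 · 4^(−4N).
Since 4^4 > 1, the factor 4^(−4N) decays exponentially, so the ratio → 0. Substituting N = n gives the stated form.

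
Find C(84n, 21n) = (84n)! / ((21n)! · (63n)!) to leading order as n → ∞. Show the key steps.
C(84n, 21n) ~ (256/27)^(21n) · sqrt(2/(3π·21n))

Write N = 21n. Apply Stirling to each factorial:
  (4N)! ~ sqrt(2π·4N) · (4N/e)^(4N),
  N! ~ sqrt(2π N) · (N/e)^N,
  (3N)! ~ sqrt(2π·3N) · (3N/e)^(3N).
The exponential factors combine to (4N)^(4N) / (N^N · (3N)^(3N)) = 4^(4N)/3^(3N) = (4^4/3^3)^N = (256/27)^N.
The square-root prefactors combine to sqrt(2π·4N) / (sqrt(2π N)·sqrt(2π·3N)) = sqrt(4 / (2π·3·N)) = sqrt(2/(3π·21n)).
Substituting N = 21n: C(84n, 21n) ~ (256/27)^(21n) · sqrt(2/(3π·21n)).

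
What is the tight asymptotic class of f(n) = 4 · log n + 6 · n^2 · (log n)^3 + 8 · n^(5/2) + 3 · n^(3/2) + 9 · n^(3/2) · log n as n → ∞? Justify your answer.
f(n) ∈ Θ(n^(5/2))

Compare the terms by growth order. For large n, n^a · (log n)^b dominates n^a' · (log n)^b' iff a > a', or (a = a' and b > b'). Ranking the 5 terms shows the dominant one is 8 · n^(5/2). Hence f(n) ∈ Θ(n^(5/2)).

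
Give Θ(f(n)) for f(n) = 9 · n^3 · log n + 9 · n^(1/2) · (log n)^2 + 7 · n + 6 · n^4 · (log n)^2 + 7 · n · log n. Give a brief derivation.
f(n) ∈ Θ(n^4 · (log n)^2)

Compare the terms by growth order. For large n, n^a · (log n)^b dominates n^a' · (log n)^b' iff a > a', or (a = a' and b > b'). Ranking the 5 terms shows the dominant one is 6 · n^4 · (log n)^2. Hence f(n) ∈ Θ(n^4 · (log n)^2).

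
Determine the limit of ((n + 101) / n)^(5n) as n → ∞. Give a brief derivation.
lim = e^505

Rewrite as (1 + 101/n)^(5n). By the standard limit (1 + x/n)^n → e^x, we have (1 + 101/n)^n → e^101, and raising to the 5th power gives e^505.
More precisely, ln[(1 + 101/n)^(5n)] = 5n · ln(1 + 101/n) = 5n · (101/n + O(1/n^2)) = 505 + O(1/n) → 505.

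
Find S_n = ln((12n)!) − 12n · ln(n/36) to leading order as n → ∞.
S_n ~ 12n · (ln 432 − 1) + O(ln n)

Stirling: ln((12n)!) = 12n ln(12n) − 12n + O(ln n).
  S_n = 12n ln(12n) − 12n − 12n ln(n/36) + O(ln n)
      = 12n ln(12n) − 12n ln n + 12n ln 36 − 12n + O(ln n)
      = 12n ln 12 + 12n ln 36 − 12n + O(ln n)
      = 12n (ln 432 − 1) + O(ln n).
Numerically ln(432) − 1 ≈ 5.0684.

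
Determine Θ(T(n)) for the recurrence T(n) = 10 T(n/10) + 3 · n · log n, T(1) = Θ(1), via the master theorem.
T(n) = Θ(n · (log n)^2)

Here log_10 10 = 1 and f(n) = 3 · n · log n = Θ(n^(log_10 10) · (log n)^1). This is the extended Case 2 of the master theorem (f matches the critical exponent up to log factors), giving T(n) = Θ(n^(log_10 10) · (log n)^(1+1)) = Θ(n · (log n)^2).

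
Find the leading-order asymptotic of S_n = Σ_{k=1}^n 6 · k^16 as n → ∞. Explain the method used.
S_n ~ 6 · n^17 / 17

By integral comparison (Euler-Maclaurin), Σ_{k=1}^n 6 · k^16 = 6 · ∫_0^n x^16 dx + O(n^16) = 6 · n^17/17 + O(n^16). (Equivalently, Faulhaber's formula gives the same leading term.)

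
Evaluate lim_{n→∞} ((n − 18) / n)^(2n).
lim = e^(−36)

Rewrite as (1 − 18/n)^(2n). By the standard limit (1 + x/n)^n → e^x, we have (1 − 18/n)^n → e^(−18), and raising to the 2nd power gives e^(−36).
More precisely, ln[(1 − 18/n)^(2n)] = 2n · ln(1 − 18/n) = 2n · (-18/n + O(1/n^2)) = -36 + O(1/n) → -36.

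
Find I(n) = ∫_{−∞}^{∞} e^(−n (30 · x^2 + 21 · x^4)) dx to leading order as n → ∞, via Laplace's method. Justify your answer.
I(n) ~ sqrt(π/(30n))

φ(x) = 30 · x^2 + 21 · x^4 has its unique global minimum at x* = 0 (since φ'(x) = 60x + 84x^3 = 0 only at x = 0 for real x with both coefficients positive, and φ → ∞ as |x| → ∞). At x* = 0, φ(0) = 0 and φ''(0) = 60. Laplace's method then gives
  I(n) ~ sqrt(2π / (n · φ''(0))) · e^(−n φ(0)) = sqrt(2π / (60n)) = sqrt(π/(30n)).
The 21 · x^4 term contributes only at subleading order (an O(1/n) relative correction).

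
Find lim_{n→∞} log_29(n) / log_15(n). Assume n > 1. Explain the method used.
lim = ln(15) / ln(29) = log_29(15)

Change of base: log_29(n) = ln n / ln 29 and log_15(n) = ln n / ln 15. The ratio is (ln n / ln 29) · (ln 15 / ln n) = ln 15 / ln 29, a constant independent of n. So the limit is ln 15 / ln 29 = log_29(15).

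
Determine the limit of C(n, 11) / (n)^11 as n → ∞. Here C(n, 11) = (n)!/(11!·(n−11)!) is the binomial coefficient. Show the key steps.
lim = 1/11! = 1/39916800

With N = n → ∞: C(N, 11) / N^11 = [N(N−1)…(N−10)] / (11! · N^11) = (1/11!) · 1 · (1 − 1/n) · … · (1 − 10/n). Each factor → 1 as N → ∞, so the limit is 1/11! = 1/39916800.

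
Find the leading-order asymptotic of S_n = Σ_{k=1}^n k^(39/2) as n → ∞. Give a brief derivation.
S_n ~ (2/41) · n^(41/2)

Integral comparison: Σ_{k=1}^n k^(39/2) = ∫_0^n x^(39/2) dx + O(n^(39/2)). The integral is n^(1 + 39/2) / (1 + 39/2) = n^((39+2)/2) / ((39+2)/2) = (2/41) · n^(41/2).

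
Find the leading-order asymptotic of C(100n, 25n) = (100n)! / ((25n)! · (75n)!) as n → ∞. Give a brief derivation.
C(100n, 25n) ~ (256/27)^(25n) · sqrt(2/(3π·25n))

Write N = 25n. Apply Stirling to each factorial:
  (4N)! ~ sqrt(2π·4N) · (4N/e)^(4N),
  N! ~ sqrt(2π N) · (N/e)^N,
  (3N)! ~ sqrt(2π·3N) · (3N/e)^(3N).
The exponential factors combine to (4N)^(4N) / (N^N · (3N)^(3N)) = 4^(4N)/3^(3N) = (4^4/3^3)^N = (256/27)^N.
The square-root prefactors combine to sqrt(2π·4N) / (sqrt(2π N)·sqrt(2π·3N)) = sqrt(4 / (2π·3·N)) = sqrt(2/(3π·25n)).
Substituting N = 25n: C(100n, 25n) ~ (256/27)^(25n) · sqrt(2/(3π·25n)).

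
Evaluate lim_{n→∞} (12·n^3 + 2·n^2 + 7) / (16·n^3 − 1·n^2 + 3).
lim = 12/16 = 3/4

For large n the leading n^3 terms dominate both numerator and denominator. Dividing top and bottom by n^3, every other term tends to 0, leaving 12/16 = 3/4.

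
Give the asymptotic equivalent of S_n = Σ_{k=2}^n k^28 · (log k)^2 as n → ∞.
S_n ~ n^29 · (log n)^2 / 29

By integral comparison, S_n = ∫_1^n x^28 · (log x)^2 dx + O(n^28 · (log n)^2). For the integral, the leading term of ∫_1^n x^28 (log x)^2 dx is n^29/29 · (log n)^2 (by repeated integration by parts; each step lowers the log-exponent and produces a relatively O(1/log n) correction). Hence S_n ~ n^29 · (log n)^2 / 29.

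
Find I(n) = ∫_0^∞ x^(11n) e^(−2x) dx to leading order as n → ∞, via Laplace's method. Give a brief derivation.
I(n) ~ (sqrt(2π·11n) / 2) · (11n/(2e))^(11n)

Write the integrand as exp(11n ln x − 2x) and set f(x) = 11n ln x − 2x. Then f'(x) = 11n/x − 2 = 0 at x* = 11n/2, and f''(x*) = −11n/x*^2 = −2^2/(11n). Laplace's method (interior maximum) gives
  I(n) ~ e^(f(x*)) · sqrt(2π / |f''(x*)|)
        = exp(11n ln(11n/2) − 11n) · sqrt(2π · 11n / 2^2)
        = (11n/2)^(11n) e^(−11n) · sqrt(2π·11n) / 2
        = (sqrt(2π·11n) / 2) · (11n/(2e))^(11n).
This matches Γ(11n+1)/2^(11n+1) with Stirling applied to Γ.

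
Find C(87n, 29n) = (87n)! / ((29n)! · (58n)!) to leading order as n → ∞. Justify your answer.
C(87n, 29n) ~ (27/4)^(29n) · sqrt(3/(4π·29n))

Write N = 29n. Apply Stirling to each factorial:
  (3N)! ~ sqrt(2π·3N) · (3N/e)^(3N),
  N! ~ sqrt(2π N) · (N/e)^N,
  (2N)! ~ sqrt(2π·2N) · (2N/e)^(2N).
The exponential factors combine to (3N)^(3N) / (N^N · (2N)^(2N)) = 3^(3N)/2^(2N) = (3^3/2^2)^N = (27/4)^N.
The square-root prefactors combine to sqrt(2π·3N) / (sqrt(2π N)·sqrt(2π·2N)) = sqrt(3 / (2π·2·N)) = sqrt(3/(4π·29n)).
Substituting N = 29n: C(87n, 29n) ~ (27/4)^(29n) · sqrt(3/(4π·29n)).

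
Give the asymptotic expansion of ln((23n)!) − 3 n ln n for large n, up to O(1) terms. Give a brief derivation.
ln((23n)!) − 3 n ln n = 20 n ln n + 23(ln 23 − 1) n + (1/2) ln(2π·23n) + O(1/n)

Stirling: ln((23n)!) = 23n ln(23n) − 23n + (1/2) ln(2π·23n) + O(1/n).
Expand 23n ln(23n) = 23n (ln n + ln 23) = 23n ln n + 23n ln 23.
Subtract 3n ln n: leading term is (23 − 3) n ln n = 20 n ln n. The next term is 23n ln 23 − 23n = 23(ln 23 − 1) n. Then the (1/2) ln(2π·23n) correction.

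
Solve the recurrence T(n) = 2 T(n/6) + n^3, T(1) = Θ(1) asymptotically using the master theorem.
T(n) = Θ(n^3)

log_6 2 ≈ 0.387. f(n) = n^3 dominates n^(log_6 2) since 3 > 0.387, and the regularity condition a·f(n/b) = 2·(n/6)^3 = (2/216)·n^3 ≤ c·f(n) holds with c = 2/216 ≈ 0.00926 < 1. So this is Case 3: T(n) = Θ(f(n)) = Θ(n^3).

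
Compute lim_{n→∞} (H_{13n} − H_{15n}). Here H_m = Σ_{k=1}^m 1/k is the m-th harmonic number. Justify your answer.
lim = ln(13/15)

Euler-Maclaurin gives H_m = ln m + γ + 1/(2m) + O(1/m^2). The γ and O(1/m) terms cancel in the difference:
  H_{13n} − H_{15n} = ln(13n) − ln(15n) + O(1/n) = ln(13/15) + O(1/n).
Hence the limit is ln(13/15).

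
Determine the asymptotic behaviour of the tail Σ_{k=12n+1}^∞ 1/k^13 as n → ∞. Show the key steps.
Σ_{k>12n} 1/k^13 ~ 1/(12 · (12n)^12)

Compare to the integral: ∫_{12n}^∞ x^(−13) dx = [−x^(−12)/12]_{12n}^∞ = 1/((13−1)·(12n)^12). Euler-Maclaurin then gives
  Σ_{k>12n} 1/k^13 = ∫_{12n}^∞ dx/x^13 − 1/(2·(12n)^13) + O(1/(12n)^14).
(Equivalently this is ζ(13) − Σ_{k≤12n} 1/k^13.)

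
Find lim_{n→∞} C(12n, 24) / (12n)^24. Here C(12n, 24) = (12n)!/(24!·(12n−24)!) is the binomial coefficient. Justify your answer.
lim = 1/24! = 1/620448401733239439360000

With N = 12n → ∞: C(N, 24) / N^24 = [N(N−1)…(N−23)] / (24! · N^24) = (1/24!) · 1 · (1 − 1/(12n)) · … · (1 − 23/(12n)). Each factor → 1 as N → ∞, so the limit is 1/24! = 1/620448401733239439360000.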